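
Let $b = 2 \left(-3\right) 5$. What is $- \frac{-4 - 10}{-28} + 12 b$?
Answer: $- \frac{721}{2} \approx -360.5$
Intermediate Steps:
$b = -30$ ($b = \left(-6\right) 5 = -30$)
$- \frac{-4 - 10}{-28} + 12 b = - \frac{-4 - 10}{-28} + 12 \left(-30\right) = - \frac{\left(-4 - 10\right) \left(-1\right)}{28} - 360 = - \frac{\left(-14\right) \left(-1\right)}{28} - 360 = \left(-1\right) \frac{1}{2} - 360 = - \frac{1}{2} - 360 = - \frac{721}{2}$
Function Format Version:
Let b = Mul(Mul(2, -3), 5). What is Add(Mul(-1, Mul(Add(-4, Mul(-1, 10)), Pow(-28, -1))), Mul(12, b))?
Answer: Rational(-721, 2) ≈ -360.50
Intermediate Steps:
b = -30 (b = Mul(-6, 5) = -30)
Add(Mul(-1, Mul(Add(-4, Mul(-1, 10)), Pow(-28, -1))), Mul(12, b)) = Add(Mul(-1, Mul(Add(-4, Mul(-1, 10)), Pow(-28, -1))), Mul(12, -30)) = Add(Mul(-1, Mul(Add(-4, -10), Rational(-1, 28))), -360) = Add(Mul(-1, Mul(-14, Rational(-1, 28))), -360) = Add(Mul(-1, Rational(1, 2)), -360) = Add(Rational(-1, 2), -360) = Rational(-721, 2)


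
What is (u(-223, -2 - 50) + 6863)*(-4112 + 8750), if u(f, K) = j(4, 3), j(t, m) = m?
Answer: 31844508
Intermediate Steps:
u(f, K) = 3
(u(-223, -2 - 50) + 6863)*(-4112 + 8750) = (3 + 6863)*(-4112 + 8750) = 6866*4638 = 31844508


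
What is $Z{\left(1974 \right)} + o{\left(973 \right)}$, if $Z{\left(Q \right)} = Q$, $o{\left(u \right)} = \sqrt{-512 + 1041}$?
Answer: $1997$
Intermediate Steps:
$o{\left(u \right)} = 23$ ($o{\left(u \right)} = \sqrt{529} = 23$)
$Z{\left(1974 \right)} + o{\left(973 \right)} = 1974 + 23 = 1997$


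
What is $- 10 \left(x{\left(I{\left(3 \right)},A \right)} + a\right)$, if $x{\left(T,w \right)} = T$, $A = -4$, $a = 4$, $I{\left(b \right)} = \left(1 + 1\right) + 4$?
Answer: $-100$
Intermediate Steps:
$I{\left(b \right)} = 6$ ($I{\left(b \right)} = 2 + 4 = 6$)
$- 10 \left(x{\left(I{\left(3 \right)},A \right)} + a\right) = - 10 \left(6 + 4\right) = \left(-10\right) 10 = -100$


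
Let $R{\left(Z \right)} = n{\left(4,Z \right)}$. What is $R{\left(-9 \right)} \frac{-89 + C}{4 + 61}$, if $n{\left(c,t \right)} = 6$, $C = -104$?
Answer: $- \frac{1158}{65} \approx -17.815$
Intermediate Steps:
$R{\left(Z \right)} = 6$
$R{\left(-9 \right)} \frac{-89 + C}{4 + 61} = 6 \frac{-89 - 104}{4 + 61} = 6 \left(- \frac{193}{65}\right) = - \frac{1158}{65}$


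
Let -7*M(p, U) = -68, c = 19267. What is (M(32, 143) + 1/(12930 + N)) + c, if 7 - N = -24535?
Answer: 5056359271/262304 ≈ 19277.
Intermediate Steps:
M(p, U) = 68/7 (M(p, U) = -⅐*(-68) = 68/7)
N = 24542 (N = 7 - 1*(-24535) = 7 + 24535 = 24542)
(M(32, 143) + 1/(12930 + N)) + c = (68/7 + 1/(12930 + 24542)) + 19267 = (68/7 + 1/37472) + 19267 = 2548103/262304 + 19267 = 5056359271/262304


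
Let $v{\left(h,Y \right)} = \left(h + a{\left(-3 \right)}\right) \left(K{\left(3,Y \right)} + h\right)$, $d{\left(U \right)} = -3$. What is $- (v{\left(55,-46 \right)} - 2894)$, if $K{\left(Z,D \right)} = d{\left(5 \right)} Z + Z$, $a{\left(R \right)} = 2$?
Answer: $101$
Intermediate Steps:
$K{\left(Z,D \right)} = - 2 Z$ ($K{\left(Z,D \right)} = - 3 Z + Z = - 2 Z$)
$v{\left(h,Y \right)} = \left(-6 + h\right) \left(2 + h\right)$ ($v{\left(h,Y \right)} = \left(h + 2\right) \left(\left(-2\right) 3 + h\right) = \left(2 + h\right) \left(-6 + h\right) = \left(-6 + h\right) \left(2 + h\right)$)
$- (v{\left(55,-46 \right)} - 2894) = - (\left(-12 + 55^{2} - 220\right) - 2894) = - (\left(-12 + 3025 - 220\right) - 2894) = - (2793 - 2894) = \left(-1\right) \left(-101\right) = 101$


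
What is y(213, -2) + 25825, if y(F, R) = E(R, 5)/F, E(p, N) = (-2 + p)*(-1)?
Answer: 5500729/213 ≈ 25825.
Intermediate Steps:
E(p, N) = 2 - p
y(F, R) = (2 - R)/F
y(213, -2) + 25825 = (2 - 1*(-2))/213 + 25825 = (2 + 2)/213 + 25825 = (1/213)*4 + 25825 = 4/213 + 25825 = 5500729/213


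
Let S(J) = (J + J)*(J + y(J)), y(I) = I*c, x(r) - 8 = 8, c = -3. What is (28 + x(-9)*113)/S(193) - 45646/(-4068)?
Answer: 849200321/75764466 ≈ 11.208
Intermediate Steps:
x(r) = 16 (x(r) = 8 + 8 = 16)
y(I) = -3*I (y(I) = I*(-3) = -3*I)
S(J) = -4*J² (S(J) = (J + J)*(J - 3*J) = (2*J)*(-2*J) = -4*J²)
(28 + x(-9)*113)/S(193) - 45646/(-4068) = (28 + 16*113)/((-4*193²)) - 45646/(-4068) = (28 + 1808)/((-4*37249)) - 45646*(-1/4068) = 1836/(-148996) + 22823/2034 = 1836*(-1/148996) + 22823/2034 = -459/37249 + 22823/2034 = 849200321/75764466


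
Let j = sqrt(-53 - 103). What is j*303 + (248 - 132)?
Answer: 116 + 606*I*sqrt(39) ≈ 116.0 + 3784.5*I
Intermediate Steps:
j = 2*I*sqrt(39) (j = sqrt(-156) = 2*I*sqrt(39) ≈ 12.49*I)
j*303 + (248 - 132) = (2*I*sqrt(39))*303 + (248 - 132) = 606*I*sqrt(39) + 116 = 116 + 606*I*sqrt(39)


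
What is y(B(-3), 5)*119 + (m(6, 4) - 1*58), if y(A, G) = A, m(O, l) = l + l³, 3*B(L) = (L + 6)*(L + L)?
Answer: -704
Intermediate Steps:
B(L) = 2*L*(6 + L)/3 (B(L) = ((L + 6)*(L + L))/3 = ((6 + L)*(2*L))/3 = (2*L*(6 + L))/3 = 2*L*(6 + L)/3)
y(B(-3), 5)*119 + (m(6, 4) - 1*58) = ((⅔)*(-3)*(6 - 3))*119 + ((4 + 4³) - 1*58) = ((⅔)*(-3)*3)*119 + ((4 + 64) - 58) = -6*119 + (68 - 58) = -714 + 10 = -704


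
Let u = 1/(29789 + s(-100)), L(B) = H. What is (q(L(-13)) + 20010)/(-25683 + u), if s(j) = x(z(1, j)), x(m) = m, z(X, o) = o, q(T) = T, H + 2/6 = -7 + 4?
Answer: -890966890/1143753879 ≈ -0.77899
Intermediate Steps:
H = -10/3 (H = -⅓ + (-7 + 4) = -⅓ - 3 = -10/3 ≈ -3.3333)
L(B) = -10/3
s(j) = j
u = 1/29689 (u = 1/(29789 - 100) = 1/29689 ≈ 3.3683e-5)
(q(L(-13)) + 20010)/(-25683 + u) = (-10/3 + 20010)/(-25683 + 1/29689) = 60020/(3*(-762502586/29689)) = (60020/3)*(-29689/762502586) = -890966890/1143753879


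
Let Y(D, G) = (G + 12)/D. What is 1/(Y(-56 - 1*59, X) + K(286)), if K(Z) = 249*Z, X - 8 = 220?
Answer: 23/1637874 ≈ 1.4043e-5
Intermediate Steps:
X = 228 (X = 8 + 220 = 228)
Y(D, G) = (12 + G)/D
1/(Y(-56 - 1*59, X) + K(286)) = 1/((12 + 228)/(-56 - 1*59) + 249*286) = 1/(240/(-56 - 59) + 71214) = 1/(240/(-115) + 71214) = 1/(-1/115*240 + 71214) = 1/(-48/23 + 71214) = 1/(1637874/23) = 23/1637874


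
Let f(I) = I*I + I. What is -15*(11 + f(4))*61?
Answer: -28365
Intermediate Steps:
f(I) = I + I**2 (f(I) = I**2 + I = I + I**2)
-15*(11 + f(4))*61 = -15*(11 + 4*(1 + 4))*61 = -15*(11 + 4*5)*61 = -15*(11 + 20)*61 = -15*31*61 = -465*61 = -28365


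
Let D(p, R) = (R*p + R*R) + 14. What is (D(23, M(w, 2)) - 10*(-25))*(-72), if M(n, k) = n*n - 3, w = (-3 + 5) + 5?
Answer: -247536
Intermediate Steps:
w = 7 (w = 2 + 5 = 7)
M(n, k) = -3 + n² (M(n, k) = n² - 3 = -3 + n²)
D(p, R) = 14 + R² + R*p (D(p, R) = (R*p + R²) + 14 = (R² + R*p) + 14 = 14 + R² + R*p)
(D(23, M(w, 2)) - 10*(-25))*(-72) = ((14 + (-3 + 7²)² + (-3 + 7²)*23) - 10*(-25))*(-72) = ((14 + (-3 + 49)² + (-3 + 49)*23) + 250)*(-72) = ((14 + 46² + 46*23) + 250)*(-72) = ((14 + 2116 + 1058) + 250)*(-72) = (3188 + 250)*(-72) = 3438*(-72) = -247536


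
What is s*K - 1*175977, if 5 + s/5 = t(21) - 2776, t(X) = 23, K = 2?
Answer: -203557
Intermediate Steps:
s = -13790 (s = -25 + 5*(23 - 2776) = -25 + 5*(-2753) = -25 - 13765 = -13790)
s*K - 1*175977 = -13790*2 - 1*175977 = -27580 - 175977 = -203557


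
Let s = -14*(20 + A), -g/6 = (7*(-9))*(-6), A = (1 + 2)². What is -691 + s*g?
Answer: 920117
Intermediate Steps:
A = 9 (A = 3² = 9)
g = -2268 (g = -6*7*(-9)*(-6) = -(-378)*(-6) = -6*378 = -2268)
s = -406 (s = -14*(20 + 9) = -14*29 = -406)
-691 + s*g = -691 - 406*(-2268) = -691 + 920808 = 920117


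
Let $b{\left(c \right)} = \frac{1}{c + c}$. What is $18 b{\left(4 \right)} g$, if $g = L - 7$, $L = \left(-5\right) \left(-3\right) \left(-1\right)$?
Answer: $- \frac{99}{2} \approx -49.5$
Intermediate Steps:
$L = -15$ ($L = 15 \left(-1\right) = -15$)
$g = -22$ ($g = -15 - 7 = -22$)
$b{\left(c \right)} = \frac{1}{2 c}$
$18 b{\left(4 \right)} g = 18 \frac{1}{2 \cdot 4} \left(-22\right) = 18 \cdot \frac{1}{2} \cdot \frac{1}{4} \left(-22\right) = 18 \cdot \frac{1}{8} \left(-22\right) = \frac{9}{4} \left(-22\right) = - \frac{99}{2}$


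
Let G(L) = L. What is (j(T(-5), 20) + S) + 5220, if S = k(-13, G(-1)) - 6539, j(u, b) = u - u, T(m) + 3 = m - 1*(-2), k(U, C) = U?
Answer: -1332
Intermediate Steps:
T(m) = -1 + m (T(m) = -3 + (m - 1*(-2)) = -3 + (m + 2) = -3 + (2 + m) = -1 + m)
j(u, b) = 0
S = -6552 (S = -13 - 6539 = -6552)
(j(T(-5), 20) + S) + 5220 = (0 - 6552) + 5220 = -6552 + 5220 = -1332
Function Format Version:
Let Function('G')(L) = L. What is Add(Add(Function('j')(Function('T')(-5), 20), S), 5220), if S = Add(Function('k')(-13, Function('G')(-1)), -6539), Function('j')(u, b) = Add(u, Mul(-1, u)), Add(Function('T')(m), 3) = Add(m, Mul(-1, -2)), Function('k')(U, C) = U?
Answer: -1332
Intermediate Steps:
Function('T')(m) = Add(-1, m) (Function('T')(m) = Add(-3, Add(m, Mul(-1, -2))) = Add(-3, Add(m, 2)) = Add(-3, Add(2, m)) = Add(-1, m))
Function('j')(u, b) = 0
S = -6552 (S = Add(-13, -6539) = -6552)
Add(Add(Function('j')(Function('T')(-5), 20), S), 5220) = Add(Add(0, -6552), 5220) = Add(-6552, 5220) = -1332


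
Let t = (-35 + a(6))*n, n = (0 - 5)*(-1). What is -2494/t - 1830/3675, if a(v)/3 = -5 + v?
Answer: 59151/3920 ≈ 15.090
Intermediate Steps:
a(v) = -15 + 3*v (a(v) = 3*(-5 + v) = -15 + 3*v)
n = 5 (n = -5*(-1) = 5)
t = -160 (t = (-35 + (-15 + 3*6))*5 = (-35 + (-15 + 18))*5 = (-35 + 3)*5 = -32*5 = -160)
-2494/t - 1830/3675 = -2494/(-160) - 1830/3675 = -2494*(-1/160) - 1830*1/3675 = 1247/80 - 122/245 = 59151/3920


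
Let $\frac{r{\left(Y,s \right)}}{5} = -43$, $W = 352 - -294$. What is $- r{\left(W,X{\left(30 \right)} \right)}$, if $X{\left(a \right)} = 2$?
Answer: $215$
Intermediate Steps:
$W = 646$ ($W = 352 + 294 = 646$)
$r{\left(Y,s \right)} = -215$ ($r{\left(Y,s \right)} = 5 \left(-43\right) = -215$)
$- r{\left(W,X{\left(30 \right)} \right)} = \left(-1\right) \left(-215\right) = 215$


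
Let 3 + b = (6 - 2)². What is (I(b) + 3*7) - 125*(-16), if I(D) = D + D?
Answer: 2047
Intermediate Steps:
b = 13 (b = -3 + (6 - 2)² = -3 + 4² = -3 + 16 = 13)
I(D) = 2*D
(I(b) + 3*7) - 125*(-16) = (2*13 + 3*7) - 125*(-16) = (26 + 21) + 2000 = 47 + 2000 = 2047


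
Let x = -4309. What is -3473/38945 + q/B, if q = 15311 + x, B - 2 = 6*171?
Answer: 212451323/20017730 ≈ 10.613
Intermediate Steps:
B = 1028 (B = 2 + 6*171 = 2 + 1026 = 1028)
q = 11002 (q = 15311 - 4309 = 11002)
-3473/38945 + q/B = -3473/38945 + 11002/1028 = -3473*1/38945 + 11002*(1/1028) = -3473/38945 + 5501/514 = 212451323/20017730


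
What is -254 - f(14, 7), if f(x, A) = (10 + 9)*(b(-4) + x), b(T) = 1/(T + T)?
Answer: -4141/8 ≈ -517.63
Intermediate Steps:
b(T) = 1/(2*T)
f(x, A) = -19/8 + 19*x (f(x, A) = (10 + 9)*((½)/(-4) + x) = 19*((½)*(-¼) + x) = 19*(-⅛ + x) = -19/8 + 19*x)
-254 - f(14, 7) = -254 - (-19/8 + 19*14) = -254 - (-19/8 + 266) = -254 - 1*2109/8 = -254 - 2109/8 = -4141/8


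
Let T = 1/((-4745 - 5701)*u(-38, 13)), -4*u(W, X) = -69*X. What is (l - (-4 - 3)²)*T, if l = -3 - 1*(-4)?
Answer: 32/1561677 ≈ 2.0491e-5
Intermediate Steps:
l = 1 (l = -3 + 4 = 1)
u(W, X) = 69*X/4 (u(W, X) = -(-69)*X/4 = 69*X/4)
T = -2/4685031 (T = 1/((-4745 - 5701)*(((69/4)*13))) = 1/((-10446)*(897/4)) = -1/10446*4/897 = -2/4685031 ≈ -4.2689e-7)
(l - (-4 - 3)²)*T = (1 - (-4 - 3)²)*(-2/4685031) = (1 - 1*(-7)²)*(-2/4685031) = (1 - 1*49)*(-2/4685031) = (1 - 49)*(-2/4685031) = -48*(-2/4685031) = 32/1561677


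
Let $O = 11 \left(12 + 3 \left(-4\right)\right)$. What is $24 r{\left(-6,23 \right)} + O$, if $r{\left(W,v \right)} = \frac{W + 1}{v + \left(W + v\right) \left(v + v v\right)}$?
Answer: $- \frac{120}{9407} \approx -0.012756$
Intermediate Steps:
$O = 0$ ($O = 11 \left(12 - 12\right) = 11 \cdot 0 = 0$)
$r{\left(W,v \right)} = \frac{1 + W}{v + \left(W + v\right) \left(v + v^{2}\right)}$
$24 r{\left(-6,23 \right)} + O = 24 \frac{1 - 6}{23 \left(1 - 6 + 23 + 23^{2} - 138\right)} + 0 = 24 \cdot \frac{1}{23} \frac{1}{1 - 6 + 23 + 529 - 138} \left(-5\right) + 0 = 24 \cdot \frac{1}{23} \cdot \frac{1}{409} \left(-5\right) + 0 = 24 \left(- \frac{5}{9407}\right) + 0 = - \frac{120}{9407} + 0 = - \frac{120}{9407}$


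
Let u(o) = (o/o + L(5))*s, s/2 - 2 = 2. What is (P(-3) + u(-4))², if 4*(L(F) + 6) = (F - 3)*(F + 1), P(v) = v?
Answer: 361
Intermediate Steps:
L(F) = -6 + (1 + F)*(-3 + F)/4 (L(F) = -6 + ((F - 3)*(F + 1))/4 = -6 + ((-3 + F)*(1 + F))/4 = -6 + ((1 + F)*(-3 + F))/4 = -6 + (1 + F)*(-3 + F)/4)
s = 8 (s = 4 + 2*2 = 4 + 4 = 8)
u(o) = -16 (u(o) = (o/o + (-27/4 - ½*5 + (¼)*5²))*8 = (1 + (-27/4 - 5/2 + (¼)*25))*8 = (1 + (-27/4 - 5/2 + 25/4))*8 = (1 - 3)*8 = -2*8 = -16)
(P(-3) + u(-4))² = (-3 - 16)² = (-19)² = 361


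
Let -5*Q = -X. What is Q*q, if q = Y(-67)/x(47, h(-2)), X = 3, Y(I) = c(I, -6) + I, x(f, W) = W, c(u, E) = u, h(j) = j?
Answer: 201/5 ≈ 40.200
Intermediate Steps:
Y(I) = 2*I (Y(I) = I + I = 2*I)
Q = ⅗ (Q = -(-1)*3/5 = -⅕*(-3) = ⅗ ≈ 0.60000)
q = 67 (q = (2*(-67))/(-2) = -134*(-½) = 67)
Q*q = (⅗)*67 = 201/5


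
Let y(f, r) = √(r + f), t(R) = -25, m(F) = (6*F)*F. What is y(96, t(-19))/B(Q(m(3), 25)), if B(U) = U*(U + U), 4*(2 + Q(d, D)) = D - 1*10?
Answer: 8*√71/49 ≈ 1.3757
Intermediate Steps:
m(F) = 6*F²
Q(d, D) = -9/2 + D/4 (Q(d, D) = -2 + (D - 1*10)/4 = -2 + (D - 10)/4 = -2 + (-10 + D)/4 = -2 + (-5/2 + D/4) = -9/2 + D/4)
y(f, r) = √(f + r)
B(U) = 2*U² (B(U) = U*(2*U) = 2*U²)
y(96, t(-19))/B(Q(m(3), 25)) = √(96 - 25)/((2*(-9/2 + (¼)*25)²)) = √71/((2*(-9/2 + 25/4)²)) = √71/((2*(7/4)²)) = √71/((2*(49/16))) = √71/(49/8) = √71*(8/49) = 8*√71/49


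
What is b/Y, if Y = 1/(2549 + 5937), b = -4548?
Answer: -38594328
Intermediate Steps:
Y = 1/8486 ≈ 0.00011784
b/Y = -4548/1/8486 = -4548*8486 = -38594328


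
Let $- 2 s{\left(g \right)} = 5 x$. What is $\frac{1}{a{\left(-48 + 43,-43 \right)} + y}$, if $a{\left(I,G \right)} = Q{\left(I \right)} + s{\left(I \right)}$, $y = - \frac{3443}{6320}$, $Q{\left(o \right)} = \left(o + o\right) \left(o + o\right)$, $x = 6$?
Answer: $\frac{6320}{533757} \approx 0.011841$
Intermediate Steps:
$Q{\left(o \right)} = 4 o^{2}$ ($Q{\left(o \right)} = 2 o 2 o = 4 o^{2}$)
$y = - \frac{3443}{6320}$ ($y = \left(-3443\right) \frac{1}{6320} = - \frac{3443}{6320} \approx -0.54478$)
$s{\left(g \right)} = -15$ ($s{\left(g \right)} = - \frac{5 \cdot 6}{2} = \left(- \frac{1}{2}\right) 30 = -15$)
$a{\left(I,G \right)} = -15 + 4 I^{2}$ ($a{\left(I,G \right)} = 4 I^{2} - 15 = -15 + 4 I^{2}$)
$\frac{1}{a{\left(-48 + 43,-43 \right)} + y} = \frac{1}{\left(-15 + 4 \left(-48 + 43\right)^{2}\right) - \frac{3443}{6320}} = \frac{1}{\left(-15 + 4 \left(-5\right)^{2}\right) - \frac{3443}{6320}} = \frac{1}{\left(-15 + 4 \cdot 25\right) - \frac{3443}{6320}} = \frac{1}{\left(-15 + 100\right) - \frac{3443}{6320}} = \frac{1}{85 - \frac{3443}{6320}} = \frac{1}{\frac{533757}{6320}} = \frac{6320}{533757}$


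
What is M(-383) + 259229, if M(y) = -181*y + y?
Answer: 328169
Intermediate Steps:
M(y) = -180*y
M(-383) + 259229 = -180*(-383) + 259229 = 68940 + 259229 = 328169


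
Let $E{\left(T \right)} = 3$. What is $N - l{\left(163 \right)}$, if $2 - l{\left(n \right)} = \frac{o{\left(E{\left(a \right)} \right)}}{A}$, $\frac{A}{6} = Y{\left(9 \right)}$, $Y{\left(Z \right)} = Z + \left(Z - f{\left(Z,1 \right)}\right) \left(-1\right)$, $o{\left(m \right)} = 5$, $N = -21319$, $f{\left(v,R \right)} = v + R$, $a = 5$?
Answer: $- \frac{255851}{12} \approx -21321.0$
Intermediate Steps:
$f{\left(v,R \right)} = R + v$
$Y{\left(Z \right)} = 1 + Z$ ($Y{\left(Z \right)} = Z + \left(Z - \left(1 + Z\right)\right) \left(-1\right) = Z - -1 = Z + 1 = 1 + Z$)
$A = 60$ ($A = 6 \left(1 + 9\right) = 6 \cdot 10 = 60$)
$l{\left(n \right)} = \frac{23}{12}$ ($l{\left(n \right)} = 2 - \frac{5}{60} = 2 - 5 \cdot \frac{1}{60} = 2 - \frac{1}{12} = \frac{23}{12}$)
$N - l{\left(163 \right)} = -21319 - \frac{23}{12} = - \frac{255851}{12}$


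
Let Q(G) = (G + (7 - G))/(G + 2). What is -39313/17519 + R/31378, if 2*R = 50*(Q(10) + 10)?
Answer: -14747136943/6596534184 ≈ -2.2356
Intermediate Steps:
Q(G) = 7/(2 + G)
R = 3175/12 (R = (50*(7/(2 + 10) + 10))/2 = (50*(7/12 + 10))/2 = (50*(127/12))/2 = (½)*(3175/6) = 3175/12 ≈ 264.58)
-39313/17519 + R/31378 = -39313/17519 + (3175/12)/31378 = -39313*1/17519 + (3175/12)*(1/31378) = -39313/17519 + 3175/376536 = -14747136943/6596534184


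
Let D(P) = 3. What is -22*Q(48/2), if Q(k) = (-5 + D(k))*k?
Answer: 1056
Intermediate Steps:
Q(k) = -2*k (Q(k) = (-5 + 3)*k = -2*k)
-22*Q(48/2) = -(-44)*48/2 = -(-44)*48*(½) = -(-44)*24 = -22*(-48) = 1056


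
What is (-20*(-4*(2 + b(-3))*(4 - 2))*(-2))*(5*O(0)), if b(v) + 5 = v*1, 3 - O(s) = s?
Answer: 28800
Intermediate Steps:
O(s) = 3 - s
b(v) = -5 + v (b(v) = -5 + v*1 = -5 + v)
(-20*(-4*(2 + b(-3))*(4 - 2))*(-2))*(5*O(0)) = (-20*(-4*(2 + (-5 - 3))*(4 - 2))*(-2))*(5*(3 - 1*0)) = (-20*(-4*(2 - 8)*2)*(-2))*(5*(3 + 0)) = (-20*(-(-24)*2)*(-2))*(5*3) = -20*(-4*(-12))*(-2)*15 = -960*(-2)*15 = -20*(-96)*15 = 1920*15 = 28800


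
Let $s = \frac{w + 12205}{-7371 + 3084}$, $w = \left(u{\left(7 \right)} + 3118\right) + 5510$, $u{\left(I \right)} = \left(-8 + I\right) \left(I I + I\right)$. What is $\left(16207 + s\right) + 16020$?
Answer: $\frac{138136372}{4287} \approx 32222.0$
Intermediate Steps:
$u{\left(I \right)} = \left(-8 + I\right) \left(I + I^{2}\right)$ ($u{\left(I \right)} = \left(-8 + I\right) \left(I^{2} + I\right) = \left(-8 + I\right) \left(I + I^{2}\right)$)
$w = 8572$ ($w = \left(7 \left(-8 + 7^{2} - 49\right) + 3118\right) + 5510 = \left(7 \left(-8 + 49 - 49\right) + 3118\right) + 5510 = \left(7 \left(-8\right) + 3118\right) + 5510 = \left(-56 + 3118\right) + 5510 = 3062 + 5510 = 8572$)
$s = - \frac{20777}{4287}$ ($s = \frac{8572 + 12205}{-7371 + 3084} = \frac{20777}{-4287} = 20777 \left(- \frac{1}{4287}\right) = - \frac{20777}{4287} \approx -4.8465$)
$\left(16207 + s\right) + 16020 = \left(16207 - \frac{20777}{4287}\right) + 16020 = \frac{69458632}{4287} + 16020 = \frac{138136372}{4287}$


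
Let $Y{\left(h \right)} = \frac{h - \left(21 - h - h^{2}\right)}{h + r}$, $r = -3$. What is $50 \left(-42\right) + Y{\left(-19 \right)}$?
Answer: $- \frac{23251}{11} \approx -2113.7$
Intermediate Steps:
$Y{\left(h \right)} = \frac{-21 + h^{2} + 2 h}{-3 + h}$ ($Y{\left(h \right)} = \frac{h - \left(21 - h - h^{2}\right)}{h - 3} = \frac{h - \left(21 - h - h^{2}\right)}{-3 + h} = \frac{h + \left(-21 + h + h^{2}\right)}{-3 + h} = \frac{-21 + h^{2} + 2 h}{-3 + h}$)
$50 \left(-42\right) + Y{\left(-19 \right)} = 50 \left(-42\right) + \frac{-21 + \left(-19\right)^{2} + 2 \left(-19\right)}{-3 - 19} = -2100 + \frac{-21 + 361 - 38}{-22} = -2100 - \frac{151}{11} = - \frac{23251}{11}$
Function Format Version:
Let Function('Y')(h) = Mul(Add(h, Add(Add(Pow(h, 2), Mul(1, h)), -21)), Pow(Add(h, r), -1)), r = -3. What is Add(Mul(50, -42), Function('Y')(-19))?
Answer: Rational(-23251, 11) ≈ -2113.7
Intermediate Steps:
Function('Y')(h) = Mul(Pow(Add(-3, h), -1), Add(-21, Pow(h, 2), Mul(2, h))) (Function('Y')(h) = Mul(Add(h, Add(Add(Pow(h, 2), Mul(1, h)), -21)), Pow(Add(h, -3), -1)) = Mul(Add(h, Add(Add(Pow(h, 2), h), -21)), Pow(Add(-3, h), -1)) = Mul(Add(h, Add(Add(h, Pow(h, 2)), -21)), Pow(Add(-3, h), -1)) = Mul(Add(h, Add(-21, h, Pow(h, 2))), Pow(Add(-3, h), -1)) = Mul(Add(-21, Pow(h, 2), Mul(2, h)), Pow(Add(-3, h), -1)) = Mul(Pow(Add(-3, h), -1), Add(-21, Pow(h, 2), Mul(2, h))))
Add(Mul(50, -42), Function('Y')(-19)) = Add(Mul(50, -42), Mul(Pow(Add(-3, -19), -1), Add(-21, Pow(-19, 2), Mul(2, -19)))) = Add(-2100, Mul(Pow(-22, -1), Add(-21, 361, -38))) = Add(-2100, Mul(Rational(-1, 22), 302)) = Add(-2100, Rational(-151, 11)) = Rational(-23251, 11)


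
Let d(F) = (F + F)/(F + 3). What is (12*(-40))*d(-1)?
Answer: 480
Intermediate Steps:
d(F) = 2*F/(3 + F) (d(F) = (2*F)/(3 + F) = 2*F/(3 + F))
(12*(-40))*d(-1) = (12*(-40))*(2*(-1)/(3 - 1)) = -960*(-1)/2 = -480*(-1) = 480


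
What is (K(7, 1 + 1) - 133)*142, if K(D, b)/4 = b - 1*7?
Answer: -21726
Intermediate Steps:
K(D, b) = -28 + 4*b (K(D, b) = 4*(b - 1*7) = 4*(b - 7) = 4*(-7 + b) = -28 + 4*b)
(K(7, 1 + 1) - 133)*142 = ((-28 + 4*(1 + 1)) - 133)*142 = ((-28 + 4*2) - 133)*142 = ((-28 + 8) - 133)*142 = (-20 - 133)*142 = -153*142 = -21726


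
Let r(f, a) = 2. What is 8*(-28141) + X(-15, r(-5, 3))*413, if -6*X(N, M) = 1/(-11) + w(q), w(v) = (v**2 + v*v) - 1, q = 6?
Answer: -2530098/11 ≈ -2.3001e+5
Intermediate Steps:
w(v) = -1 + 2*v**2 (w(v) = (v**2 + v**2) - 1 = 2*v**2 - 1 = -1 + 2*v**2)
X(N, M) = -130/11 (X(N, M) = -(1/(-11) + (-1 + 2*6**2))/6 = -(-1/11 + (-1 + 2*36))/6 = -(-1/11 + (-1 + 72))/6 = -(-1/11 + 71)/6 = -1/6*780/11 = -130/11)
8*(-28141) + X(-15, r(-5, 3))*413 = 8*(-28141) - 130/11*413 = -225128 - 53690/11 = -2530098/11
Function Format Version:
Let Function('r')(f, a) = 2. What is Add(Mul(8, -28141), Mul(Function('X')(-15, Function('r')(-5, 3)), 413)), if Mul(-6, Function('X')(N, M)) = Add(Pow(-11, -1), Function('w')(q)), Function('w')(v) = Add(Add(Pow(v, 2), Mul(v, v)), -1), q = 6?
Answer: Rational(-2530098, 11) ≈ -2.3001e+5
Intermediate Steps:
Function('w')(v) = Add(-1, Mul(2, Pow(v, 2))) (Function('w')(v) = Add(Add(Pow(v, 2), Pow(v, 2)), -1) = Add(Mul(2, Pow(v, 2)), -1) = Add(-1, Mul(2, Pow(v, 2))))
Function('X')(N, M) = Rational(-130, 11) (Function('X')(N, M) = Mul(Rational(-1, 6), Add(Pow(-11, -1), Add(-1, Mul(2, Pow(6, 2))))) = Mul(Rational(-1, 6), Add(Rational(-1, 11), Add(-1, Mul(2, 36)))) = Mul(Rational(-1, 6), Add(Rational(-1, 11), Add(-1, 72))) = Mul(Rational(-1, 6), Add(Rational(-1, 11), 71)) = Mul(Rational(-1, 6), Rational(780, 11)) = Rational(-130, 11))
Add(Mul(8, -28141), Mul(Function('X')(-15, Function('r')(-5, 3)), 413)) = Add(Mul(8, -28141), Mul(Rational(-130, 11), 413)) = Add(-225128, Rational(-53690, 11)) = Rational(-2530098, 11)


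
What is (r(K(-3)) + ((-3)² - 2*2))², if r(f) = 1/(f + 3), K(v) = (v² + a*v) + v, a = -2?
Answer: 5776/225 ≈ 25.671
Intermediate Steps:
K(v) = v² - v (K(v) = (v² - 2*v) + v = v² - v)
r(f) = 1/(3 + f)
(r(K(-3)) + ((-3)² - 2*2))² = (1/(3 - 3*(-1 - 3)) + ((-3)² - 2*2))² = (1/(3 - 3*(-4)) + (9 - 4))² = (1/(3 + 12) + 5)² = (1/15 + 5)² = (76/15)² = 5776/225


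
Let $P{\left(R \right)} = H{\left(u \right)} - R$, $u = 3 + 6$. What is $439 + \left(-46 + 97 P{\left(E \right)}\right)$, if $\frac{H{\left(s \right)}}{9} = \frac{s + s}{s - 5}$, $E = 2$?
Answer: $\frac{8255}{2} \approx 4127.5$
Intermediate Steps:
$u = 9$
$H{\left(s \right)} = \frac{18 s}{-5 + s}$ ($H{\left(s \right)} = 9 \frac{s + s}{s - 5} = 9 \frac{2 s}{-5 + s} = \frac{18 s}{-5 + s}$)
$P{\left(R \right)} = \frac{81}{2} - R$ ($P{\left(R \right)} = 18 \cdot 9 \frac{1}{-5 + 9} - R = 18 \cdot 9 \cdot \frac{1}{4} - R = \frac{81}{2} - R$)
$439 + \left(-46 + 97 P{\left(E \right)}\right) = 439 - \left(46 - 97 \left(\frac{81}{2} - 2\right)\right) = 439 + \left(-46 + 97 \cdot \frac{77}{2}\right) = 439 + \left(-46 + \frac{7469}{2}\right) = 439 + \frac{7377}{2} = \frac{8255}{2}$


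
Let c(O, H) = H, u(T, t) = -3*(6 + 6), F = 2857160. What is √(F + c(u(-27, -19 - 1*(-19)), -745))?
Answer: √2856415 ≈ 1690.1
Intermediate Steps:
u(T, t) = -36 (u(T, t) = -3*12 = -36)
√(F + c(u(-27, -19 - 1*(-19)), -745)) = √(2857160 - 745) = √2856415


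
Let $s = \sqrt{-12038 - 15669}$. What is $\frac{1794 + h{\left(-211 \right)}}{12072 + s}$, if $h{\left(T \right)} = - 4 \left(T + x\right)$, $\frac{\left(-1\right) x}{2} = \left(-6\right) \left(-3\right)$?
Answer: $\frac{33584304}{145760891} - \frac{2782 i \sqrt{27707}}{145760891} \approx 0.23041 - 0.003177 i$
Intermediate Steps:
$x = -36$ ($x = - 2 \left(\left(-6\right) \left(-3\right)\right) = \left(-2\right) 18 = -36$)
$s = i \sqrt{27707}$ ($s = \sqrt{-27707} = i \sqrt{27707} \approx 166.45 i$)
$h{\left(T \right)} = 144 - 4 T$ ($h{\left(T \right)} = - 4 \left(T - 36\right) = - 4 \left(-36 + T\right) = 144 - 4 T$)
$\frac{1794 + h{\left(-211 \right)}}{12072 + s} = \frac{1794 + \left(144 - -844\right)}{12072 + i \sqrt{27707}} = \frac{1794 + \left(144 + 844\right)}{12072 + i \sqrt{27707}} = \frac{1794 + 988}{12072 + i \sqrt{27707}} = \frac{2782}{12072 + i \sqrt{27707}}$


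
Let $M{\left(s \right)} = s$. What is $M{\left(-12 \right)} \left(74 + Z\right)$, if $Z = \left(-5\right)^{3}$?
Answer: $612$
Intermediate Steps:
$Z = -125$
$M{\left(-12 \right)} \left(74 + Z\right) = - 12 \left(74 - 125\right) = \left(-12\right) \left(-51\right) = 612$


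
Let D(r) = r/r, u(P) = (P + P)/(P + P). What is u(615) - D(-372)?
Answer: 0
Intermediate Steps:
u(P) = 1 (u(P) = (2*P)/((2*P)) = (2*P)*(1/(2*P)) = 1)
D(r) = 1
u(615) - D(-372) = 1 - 1*1 = 1 - 1 = 0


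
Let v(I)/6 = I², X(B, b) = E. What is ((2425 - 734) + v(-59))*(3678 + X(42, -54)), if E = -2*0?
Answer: 83038206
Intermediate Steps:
E = 0
X(B, b) = 0
v(I) = 6*I²
((2425 - 734) + v(-59))*(3678 + X(42, -54)) = ((2425 - 734) + 6*(-59)²)*(3678 + 0) = (1691 + 6*3481)*3678 = (1691 + 20886)*3678 = 22577*3678 = 83038206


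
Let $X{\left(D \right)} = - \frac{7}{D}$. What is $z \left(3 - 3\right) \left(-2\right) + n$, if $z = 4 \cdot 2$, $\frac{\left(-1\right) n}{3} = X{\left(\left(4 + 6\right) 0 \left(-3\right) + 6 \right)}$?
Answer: $\frac{7}{2} \approx 3.5$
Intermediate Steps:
$n = \frac{7}{2}$ ($n = - 3 \left(- \frac{7}{\left(4 + 6\right) 0 \left(-3\right) + 6}\right) = - 3 \left(- \frac{7}{10 \cdot 0 \left(-3\right) + 6}\right) = - 3 \left(- \frac{7}{0 \left(-3\right) + 6}\right) = - 3 \left(- \frac{7}{0 + 6}\right) = - 3 \left(- \frac{7}{6}\right) = - 3 \left(\left(-7\right) \frac{1}{6}\right) = \left(-3\right) \left(- \frac{7}{6}\right) = \frac{7}{2} \approx 3.5$)
$z = 8$
$z \left(3 - 3\right) \left(-2\right) + n = 8 \left(3 - 3\right) \left(-2\right) + \frac{7}{2} = 8 \cdot 0 \left(-2\right) + \frac{7}{2} = 8 \cdot 0 + \frac{7}{2} = 0 + \frac{7}{2} = \frac{7}{2}$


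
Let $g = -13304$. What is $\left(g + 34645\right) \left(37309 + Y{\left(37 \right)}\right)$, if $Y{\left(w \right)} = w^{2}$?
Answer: $825427198$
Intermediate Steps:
$\left(g + 34645\right) \left(37309 + Y{\left(37 \right)}\right) = \left(-13304 + 34645\right) \left(37309 + 37^{2}\right) = 21341 \left(37309 + 1369\right) = 21341 \cdot 38678 = 825427198$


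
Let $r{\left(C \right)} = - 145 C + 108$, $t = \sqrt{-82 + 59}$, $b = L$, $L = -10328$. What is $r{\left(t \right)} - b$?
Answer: $10436 - 145 i \sqrt{23} \approx 10436.0 - 695.4 i$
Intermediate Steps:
$b = -10328$
$t = i \sqrt{23}$ ($t = \sqrt{-23} = i \sqrt{23} \approx 4.7958 i$)
$r{\left(C \right)} = 108 - 145 C$
$r{\left(t \right)} - b = \left(108 - 145 i \sqrt{23}\right) - -10328 = \left(108 - 145 i \sqrt{23}\right) + 10328 = 10436 - 145 i \sqrt{23}$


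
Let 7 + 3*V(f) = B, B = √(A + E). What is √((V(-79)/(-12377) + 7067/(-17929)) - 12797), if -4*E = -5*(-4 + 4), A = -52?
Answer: √(-5671617919511257919523 - 23871448682742*I*√13)/665721699 ≈ 8.5837e-7 - 113.13*I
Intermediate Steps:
E = 0 (E = -(-5)*(-4 + 4)/4 = -(-5)*0/4 = -¼*0 = 0)
B = 2*I*√13 (B = √(-52 + 0) = √(-52) = 2*I*√13 ≈ 7.2111*I)
V(f) = -7/3 + 2*I*√13/3 (V(f) = -7/3 + (2*I*√13)/3 = -7/3 + 2*I*√13/3)
√((V(-79)/(-12377) + 7067/(-17929)) - 12797) = √(((-7/3 + 2*I*√13/3)/(-12377) + 7067/(-17929)) - 12797) = √(((-7/3 + 2*I*√13/3)*(-1/12377) + 7067*(-1/17929)) - 12797) = √(((7/37131 - 2*I*√13/37131) - 7067/17929) - 12797) = √((-262279274/665721699 - 2*I*√13/37131) - 12797) = √(-8519502861377/665721699 - 2*I*√13/37131)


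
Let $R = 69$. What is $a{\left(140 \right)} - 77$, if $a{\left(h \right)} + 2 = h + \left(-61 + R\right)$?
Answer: $69$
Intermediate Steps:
$a{\left(h \right)} = 6 + h$ ($a{\left(h \right)} = -2 + \left(h + \left(-61 + 69\right)\right) = -2 + \left(h + 8\right) = -2 + \left(8 + h\right) = 6 + h$)
$a{\left(140 \right)} - 77 = \left(6 + 140\right) - 77 = 146 - 77 = 69$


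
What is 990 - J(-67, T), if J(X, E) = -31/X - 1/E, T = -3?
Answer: 198830/201 ≈ 989.20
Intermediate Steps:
J(X, E) = -1/E - 31/X
990 - J(-67, T) = 990 - (-1/(-3) - 31/(-67)) = 990 - (-1*(-1/3) - 31*(-1/67)) = 990 - (1/3 + 31/67) = 990 - 1*160/201 = 990 - 160/201 = 198830/201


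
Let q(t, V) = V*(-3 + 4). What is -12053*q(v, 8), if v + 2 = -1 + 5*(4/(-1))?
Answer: -96424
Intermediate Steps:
v = -23 (v = -2 + (-1 + 5*(4/(-1))) = -2 + (-1 + 5*(4*(-1))) = -2 + (-1 + 5*(-4)) = -2 + (-1 - 20) = -2 - 21 = -23)
q(t, V) = V (q(t, V) = V*1 = V)
-12053*q(v, 8) = -12053*8 = -96424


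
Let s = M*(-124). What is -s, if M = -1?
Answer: -124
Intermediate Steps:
s = 124 (s = -1*(-124) = 124)
-s = -1*124 = -124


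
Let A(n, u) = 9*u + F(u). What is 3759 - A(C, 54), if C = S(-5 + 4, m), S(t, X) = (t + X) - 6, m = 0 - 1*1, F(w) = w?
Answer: 3219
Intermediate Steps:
m = -1 (m = 0 - 1 = -1)
S(t, X) = -6 + X + t (S(t, X) = (X + t) - 6 = -6 + X + t)
C = -8 (C = -6 - 1 + (-5 + 4) = -6 - 1 - 1 = -8)
A(n, u) = 10*u (A(n, u) = 9*u + u = 10*u)
3759 - A(C, 54) = 3759 - 10*54 = 3759 - 1*540 = 3759 - 540 = 3219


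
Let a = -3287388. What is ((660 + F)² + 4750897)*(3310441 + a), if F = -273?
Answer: 112975053298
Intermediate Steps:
((660 + F)² + 4750897)*(3310441 + a) = ((660 - 273)² + 4750897)*(3310441 - 3287388) = (387² + 4750897)*23053 = (149769 + 4750897)*23053 = 4900666*23053 = 112975053298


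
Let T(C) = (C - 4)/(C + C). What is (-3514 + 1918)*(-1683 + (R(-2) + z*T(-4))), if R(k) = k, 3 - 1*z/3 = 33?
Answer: 2832900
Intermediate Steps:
z = -90 (z = 9 - 3*33 = 9 - 99 = -90)
T(C) = (-4 + C)/(2*C) (T(C) = (-4 + C)/((2*C)) = (-4 + C)*(1/(2*C)) = (-4 + C)/(2*C))
(-3514 + 1918)*(-1683 + (R(-2) + z*T(-4))) = (-3514 + 1918)*(-1683 + (-2 - 45*(-4 - 4)/(-4))) = -1596*(-1683 + (-2 - 45*(-1)*(-8)/4)) = -1596*(-1683 + (-2 - 90*1)) = -1596*(-1683 + (-2 - 90)) = -1596*(-1683 - 92) = -1596*(-1775) = 2832900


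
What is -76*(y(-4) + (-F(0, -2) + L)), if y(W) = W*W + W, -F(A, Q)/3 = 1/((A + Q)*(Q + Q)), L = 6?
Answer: -2793/2 ≈ -1396.5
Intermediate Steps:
F(A, Q) = -3/(2*Q*(A + Q)) (F(A, Q) = -3*1/((A + Q)*(Q + Q)) = -3*1/(2*Q*(A + Q)) = -3/(2*Q*(A + Q)))
y(W) = W + W² (y(W) = W² + W = W + W²)
-76*(y(-4) + (-F(0, -2) + L)) = -76*(-4*(1 - 4) + (-(-3)/(2*(-2)*(0 - 2)) + 6)) = -76*(-4*(-3) + (-(-3)*(-1)/(2*2*(-2)) + 6)) = -76*(12 + (-(-3)*(-1)*(-1)/(2*2*2) + 6)) = -76*(12 + (-1*(-3/8) + 6)) = -76*(12 + (3/8 + 6)) = -76*(12 + 51/8) = -76*147/8 = -2793/2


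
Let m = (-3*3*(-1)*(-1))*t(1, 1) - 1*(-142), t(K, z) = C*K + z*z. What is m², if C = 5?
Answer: 7744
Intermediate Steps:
t(K, z) = z² + 5*K (t(K, z) = 5*K + z*z = 5*K + z² = z² + 5*K)
m = 88 (m = (-3*3*(-1)*(-1))*(1² + 5*1) - 1*(-142) = (-(-9)*(-1))*(1 + 5) + 142 = -3*3*6 + 142 = -9*6 + 142 = -54 + 142 = 88)
m² = 88² = 7744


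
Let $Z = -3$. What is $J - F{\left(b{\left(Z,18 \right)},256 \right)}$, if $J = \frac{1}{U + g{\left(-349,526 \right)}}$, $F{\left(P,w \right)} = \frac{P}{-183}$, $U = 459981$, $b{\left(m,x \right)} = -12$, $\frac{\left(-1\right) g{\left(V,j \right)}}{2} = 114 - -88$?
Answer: $- \frac{1838247}{28034197} \approx -0.065572$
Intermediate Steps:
$g{\left(V,j \right)} = -404$ ($g{\left(V,j \right)} = - 2 \left(114 - -88\right) = - 2 \left(114 + 88\right) = \left(-2\right) 202 = -404$)
$F{\left(P,w \right)} = - \frac{P}{183}$ ($F{\left(P,w \right)} = P \left(- \frac{1}{183}\right) = - \frac{P}{183}$)
$J = \frac{1}{459577}$ ($J = \frac{1}{459981 - 404} = \frac{1}{459577} \approx 2.1759 \cdot 10^{-6}$)
$J - F{\left(b{\left(Z,18 \right)},256 \right)} = \frac{1}{459577} - \left(- \frac{1}{183}\right) \left(-12\right) = \frac{1}{459577} - \frac{4}{61} = - \frac{1838247}{28034197}$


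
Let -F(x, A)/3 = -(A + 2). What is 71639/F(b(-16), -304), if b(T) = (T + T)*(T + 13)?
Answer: -71639/906 ≈ -79.072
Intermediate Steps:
b(T) = 2*T*(13 + T) (b(T) = (2*T)*(13 + T) = 2*T*(13 + T))
F(x, A) = 6 + 3*A (F(x, A) = -(-3)*(A + 2) = -(-3)*(2 + A) = -3*(-2 - A) = 6 + 3*A)
71639/F(b(-16), -304) = 71639/(6 + 3*(-304)) = 71639/(6 - 912) = 71639/(-906) = 71639*(-1/906) = -71639/906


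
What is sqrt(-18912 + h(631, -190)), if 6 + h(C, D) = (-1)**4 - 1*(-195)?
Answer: I*sqrt(18722) ≈ 136.83*I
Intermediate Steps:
h(C, D) = 190 (h(C, D) = -6 + ((-1)**4 - 1*(-195)) = -6 + (1 + 195) = -6 + 196 = 190)
sqrt(-18912 + h(631, -190)) = sqrt(-18912 + 190) = sqrt(-18722) = I*sqrt(18722)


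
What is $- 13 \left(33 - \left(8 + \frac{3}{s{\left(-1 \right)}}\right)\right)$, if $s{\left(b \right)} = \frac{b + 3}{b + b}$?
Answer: $-364$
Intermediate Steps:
$s{\left(b \right)} = \frac{3 + b}{2 b}$
$- 13 \left(33 - \left(8 + \frac{3}{s{\left(-1 \right)}}\right)\right) = - 13 \left(33 - \left(8 + \frac{3}{\frac{1}{2} \frac{1}{-1} \left(3 - 1\right)}\right)\right) = - 13 \left(33 - \left(8 + \frac{3}{\frac{1}{2} \left(-1\right) 2}\right)\right) = - 13 \left(33 - \left(8 + \frac{3}{-1}\right)\right) = - 13 \left(33 - 5\right) = \left(-13\right) 28 = -364$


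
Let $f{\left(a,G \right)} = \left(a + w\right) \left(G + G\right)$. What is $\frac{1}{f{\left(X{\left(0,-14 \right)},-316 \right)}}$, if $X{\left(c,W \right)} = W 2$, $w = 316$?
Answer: $- \frac{1}{182016} \approx -5.494 \cdot 10^{-6}$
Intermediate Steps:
$X{\left(c,W \right)} = 2 W$
$f{\left(a,G \right)} = 2 G \left(316 + a\right)$ ($f{\left(a,G \right)} = \left(a + 316\right) \left(G + G\right) = \left(316 + a\right) 2 G = 2 G \left(316 + a\right)$)
$\frac{1}{f{\left(X{\left(0,-14 \right)},-316 \right)}} = \frac{1}{2 \left(-316\right) \left(316 + 2 \left(-14\right)\right)} = \frac{1}{2 \left(-316\right) \left(316 - 28\right)} = \frac{1}{2 \left(-316\right) 288} = \frac{1}{-182016} = - \frac{1}{182016}$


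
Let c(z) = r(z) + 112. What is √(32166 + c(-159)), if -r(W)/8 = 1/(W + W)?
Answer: √816020754/159 ≈ 179.66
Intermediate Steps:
r(W) = -4/W (r(W) = -8/(W + W) = -8*1/(2*W) = -4/W)
c(z) = 112 - 4/z (c(z) = -4/z + 112 = 112 - 4/z)
√(32166 + c(-159)) = √(32166 + (112 - 4/(-159))) = √(32166 + (112 - 4*(-1/159))) = √(32166 + (112 + 4/159)) = √(32166 + 17812/159) = √(5132206/159) = √816020754/159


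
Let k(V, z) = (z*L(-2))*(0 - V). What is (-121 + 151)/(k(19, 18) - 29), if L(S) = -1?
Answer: 30/313 ≈ 0.095847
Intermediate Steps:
k(V, z) = V*z (k(V, z) = (z*(-1))*(0 - V) = (-z)*(-V) = V*z)
(-121 + 151)/(k(19, 18) - 29) = (-121 + 151)/(19*18 - 29) = 30/(342 - 29) = 30/313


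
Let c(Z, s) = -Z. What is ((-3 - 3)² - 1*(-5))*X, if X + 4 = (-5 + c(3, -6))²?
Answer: 2460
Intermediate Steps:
X = 60 (X = -4 + (-5 - 1*3)² = -4 + (-5 - 3)² = -4 + (-8)² = -4 + 64 = 60)
((-3 - 3)² - 1*(-5))*X = ((-3 - 3)² - 1*(-5))*60 = ((-6)² + 5)*60 = (36 + 5)*60 = 41*60 = 2460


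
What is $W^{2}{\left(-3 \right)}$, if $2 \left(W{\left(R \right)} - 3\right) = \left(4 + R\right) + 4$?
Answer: $\frac{121}{4} \approx 30.25$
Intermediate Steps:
$W{\left(R \right)} = 7 + \frac{R}{2}$ ($W{\left(R \right)} = 3 + \frac{\left(4 + R\right) + 4}{2} = 3 + \frac{8 + R}{2} = 3 + \left(4 + \frac{R}{2}\right) = 7 + \frac{R}{2}$)
$W^{2}{\left(-3 \right)} = \left(7 + \frac{1}{2} \left(-3\right)\right)^{2} = \left(7 - \frac{3}{2}\right)^{2} = \left(\frac{11}{2}\right)^{2} = \frac{121}{4}$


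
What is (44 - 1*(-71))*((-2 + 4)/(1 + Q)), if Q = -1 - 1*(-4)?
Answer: 115/2 ≈ 57.500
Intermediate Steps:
Q = 3 (Q = -1 + 4 = 3)
(44 - 1*(-71))*((-2 + 4)/(1 + Q)) = (44 - 1*(-71))*((-2 + 4)/(1 + 3)) = (44 + 71)*(2/4) = 115*(2*(¼)) = 115*(½) = 115/2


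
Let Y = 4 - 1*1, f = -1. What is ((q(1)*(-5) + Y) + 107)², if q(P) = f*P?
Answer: 13225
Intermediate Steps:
Y = 3 (Y = 4 - 1 = 3)
q(P) = -P
((q(1)*(-5) + Y) + 107)² = ((-1*1*(-5) + 3) + 107)² = ((-1*(-5) + 3) + 107)² = ((5 + 3) + 107)² = (8 + 107)² = 115² = 13225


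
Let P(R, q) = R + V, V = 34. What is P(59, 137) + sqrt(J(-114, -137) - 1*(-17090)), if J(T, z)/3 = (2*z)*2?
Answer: 93 + sqrt(15446) ≈ 217.28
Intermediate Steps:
P(R, q) = 34 + R (P(R, q) = R + 34 = 34 + R)
J(T, z) = 12*z (J(T, z) = 3*((2*z)*2) = 3*(4*z) = 12*z)
P(59, 137) + sqrt(J(-114, -137) - 1*(-17090)) = (34 + 59) + sqrt(12*(-137) - 1*(-17090)) = 93 + sqrt(-1644 + 17090) = 93 + sqrt(15446)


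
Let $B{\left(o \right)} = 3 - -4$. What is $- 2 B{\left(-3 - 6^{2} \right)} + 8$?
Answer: $-6$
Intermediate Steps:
$B{\left(o \right)} = 7$ ($B{\left(o \right)} = 3 + 4 = 7$)
$- 2 B{\left(-3 - 6^{2} \right)} + 8 = \left(-2\right) 7 + 8 = -14 + 8 = -6$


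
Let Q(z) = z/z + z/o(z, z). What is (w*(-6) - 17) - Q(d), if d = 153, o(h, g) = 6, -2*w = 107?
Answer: 555/2 ≈ 277.50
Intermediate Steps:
w = -107/2 (w = -1/2*107 = -107/2 ≈ -53.500)
Q(z) = 1 + z/6 (Q(z) = z/z + z/6 = 1 + z*(1/6) = 1 + z/6)
(w*(-6) - 17) - Q(d) = (-107/2*(-6) - 17) - (1 + (1/6)*153) = (321 - 17) - (1 + 51/2) = 304 - 1*53/2 = 304 - 53/2 = 555/2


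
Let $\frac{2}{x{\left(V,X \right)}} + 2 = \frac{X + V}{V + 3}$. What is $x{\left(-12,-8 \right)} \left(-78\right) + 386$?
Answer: $-316$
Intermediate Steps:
$x{\left(V,X \right)} = \frac{2}{-2 + \frac{V + X}{3 + V}}$ ($x{\left(V,X \right)} = \frac{2}{-2 + \frac{X + V}{V + 3}} = \frac{2}{-2 + \frac{V + X}{3 + V}}$)
$x{\left(-12,-8 \right)} \left(-78\right) + 386 = \frac{2 \left(-3 - -12\right)}{6 - 12 - -8} \left(-78\right) + 386 = \frac{2 \left(-3 + 12\right)}{6 - 12 + 8} \left(-78\right) + 386 = 2 \cdot \frac{1}{2} \cdot 9 \left(-78\right) + 386 = 9 \left(-78\right) + 386 = -702 + 386 = -316$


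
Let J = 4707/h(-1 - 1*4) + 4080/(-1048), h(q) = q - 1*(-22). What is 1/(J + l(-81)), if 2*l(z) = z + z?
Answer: 2227/427560 ≈ 0.0052086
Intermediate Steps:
l(z) = z (l(z) = (z + z)/2 = (2*z)/2 = z)
h(q) = 22 + q (h(q) = q + 22 = 22 + q)
J = 607947/2227 (J = 4707/(22 + (-1 - 1*4)) + 4080/(-1048) = 4707/(22 + (-1 - 4)) + 4080*(-1/1048) = 4707/(22 - 5) - 510/131 = 4707/17 - 510/131 = 607947/2227 ≈ 272.99)
1/(J + l(-81)) = 1/(607947/2227 - 81) = 1/(427560/2227) = 2227/427560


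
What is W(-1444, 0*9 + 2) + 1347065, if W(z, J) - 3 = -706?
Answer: 1346362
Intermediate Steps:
W(z, J) = -703 (W(z, J) = 3 - 706 = -703)
W(-1444, 0*9 + 2) + 1347065 = -703 + 1347065 = 1346362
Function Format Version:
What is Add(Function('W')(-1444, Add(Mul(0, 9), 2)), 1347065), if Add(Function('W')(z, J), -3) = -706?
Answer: 1346362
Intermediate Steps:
Function('W')(z, J) = -703 (Function('W')(z, J) = Add(3, -706) = -703)
Add(Function('W')(-1444, Add(Mul(0, 9), 2)), 1347065) = Add(-703, 1347065) = 1346362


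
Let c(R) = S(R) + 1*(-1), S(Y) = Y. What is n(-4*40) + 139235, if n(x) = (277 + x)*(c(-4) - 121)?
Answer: 124493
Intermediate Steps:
c(R) = -1 + R (c(R) = R + 1*(-1) = R - 1 = -1 + R)
n(x) = -34902 - 126*x (n(x) = (277 + x)*((-1 - 4) - 121) = (277 + x)*(-5 - 121) = (277 + x)*(-126) = -34902 - 126*x)
n(-4*40) + 139235 = (-34902 - (-504)*40) + 139235 = (-34902 - 126*(-160)) + 139235 = (-34902 + 20160) + 139235 = -14742 + 139235 = 124493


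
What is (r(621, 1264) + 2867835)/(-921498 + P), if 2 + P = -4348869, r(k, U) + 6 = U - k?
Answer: -2868472/5270369 ≈ -0.54426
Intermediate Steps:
r(k, U) = -6 + U - k (r(k, U) = -6 + (U - k) = -6 + U - k)
P = -4348871 (P = -2 - 4348869 = -4348871)
(r(621, 1264) + 2867835)/(-921498 + P) = ((-6 + 1264 - 1*621) + 2867835)/(-921498 - 4348871) = ((-6 + 1264 - 621) + 2867835)/(-5270369) = (637 + 2867835)*(-1/5270369) = 2868472*(-1/5270369) = -2868472/5270369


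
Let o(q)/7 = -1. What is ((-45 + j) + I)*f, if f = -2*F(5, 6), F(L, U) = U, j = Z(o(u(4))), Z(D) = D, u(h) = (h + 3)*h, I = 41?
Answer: 132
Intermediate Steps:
u(h) = h*(3 + h) (u(h) = (3 + h)*h = h*(3 + h))
o(q) = -7 (o(q) = 7*(-1) = -7)
j = -7
f = -12 (f = -2*6 = -12)
((-45 + j) + I)*f = ((-45 - 7) + 41)*(-12) = (-52 + 41)*(-12) = -11*(-12) = 132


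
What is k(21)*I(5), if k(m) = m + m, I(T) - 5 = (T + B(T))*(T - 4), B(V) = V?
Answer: 630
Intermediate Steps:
I(T) = 5 + 2*T*(-4 + T) (I(T) = 5 + (T + T)*(T - 4) = 5 + (2*T)*(-4 + T) = 5 + 2*T*(-4 + T))
k(m) = 2*m
k(21)*I(5) = (2*21)*(5 - 8*5 + 2*5²) = 42*(5 - 40 + 2*25) = 42*(5 - 40 + 50) = 42*15 = 630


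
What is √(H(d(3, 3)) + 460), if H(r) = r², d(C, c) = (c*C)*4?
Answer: 2*√439 ≈ 41.905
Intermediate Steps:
d(C, c) = 4*C*c (d(C, c) = (C*c)*4 = 4*C*c)
√(H(d(3, 3)) + 460) = √((4*3*3)² + 460) = √(36² + 460) = √(1296 + 460) = √1756 = 2*√439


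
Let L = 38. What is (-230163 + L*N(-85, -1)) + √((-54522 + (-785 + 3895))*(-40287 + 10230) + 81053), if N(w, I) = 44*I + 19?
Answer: -231113 + √1545371537 ≈ -1.9180e+5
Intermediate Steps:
N(w, I) = 19 + 44*I
(-230163 + L*N(-85, -1)) + √((-54522 + (-785 + 3895))*(-40287 + 10230) + 81053) = (-230163 + 38*(19 + 44*(-1))) + √((-54522 + (-785 + 3895))*(-40287 + 10230) + 81053) = (-230163 + 38*(19 - 44)) + √((-54522 + 3110)*(-30057) + 81053) = (-230163 + 38*(-25)) + √(-51412*(-30057) + 81053) = (-230163 - 950) + √(1545290484 + 81053) = -231113 + √1545371537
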